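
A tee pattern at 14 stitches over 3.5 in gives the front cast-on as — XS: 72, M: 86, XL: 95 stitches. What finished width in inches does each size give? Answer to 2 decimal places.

14/3.5 = 4 sts per in.
XS: 72 / 4 = 18.000 → 18.00 in.
M: 86 / 4 = 21.500 → 21.50 in.
XL: 95 / 4 = 23.750 → 23.75 in.

XS 18.00 inches; M 21.50 inches; XL 23.75 inches.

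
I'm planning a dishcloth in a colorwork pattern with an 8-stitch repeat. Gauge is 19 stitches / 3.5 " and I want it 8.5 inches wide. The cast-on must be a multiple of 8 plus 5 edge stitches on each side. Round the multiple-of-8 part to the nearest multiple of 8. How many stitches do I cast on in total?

19 / 3.5 = 5.429 sts per inch.
8.5 × 5.429 = 46.14 sts.
Less 10 edge sts → 36.14 for the repeat.
Nearest multiple of 8: 40.
Add back 10 edge sts → 50.

CO 50 sts.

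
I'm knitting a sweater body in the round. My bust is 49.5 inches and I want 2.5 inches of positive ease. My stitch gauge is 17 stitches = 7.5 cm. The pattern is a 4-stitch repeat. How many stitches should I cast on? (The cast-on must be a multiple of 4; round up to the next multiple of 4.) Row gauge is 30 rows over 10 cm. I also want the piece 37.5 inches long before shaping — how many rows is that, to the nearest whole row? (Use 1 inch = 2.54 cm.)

Finished = 49.5 + 2.5 = 52 inches.
52 inches × 2.54 = 132.08 cm.
17/7.5 = 2.267 sts per cm; 132.08 × 2.267 = 299.38 sts.
Next multiple of 4 → 300.
37.5 inches = 95.25 cm; × 3 = 285.75 → 286 rows.

Cast on 300 stitches; work 286 rows.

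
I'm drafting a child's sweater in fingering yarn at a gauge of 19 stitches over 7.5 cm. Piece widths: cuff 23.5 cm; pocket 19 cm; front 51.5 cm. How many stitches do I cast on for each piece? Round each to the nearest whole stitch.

cuff 60; pocket 48; front 130.

Rate = 19/7.5 = 2.533 sts per cm.
cuff: 23.5 × 2.533 = 59.53 → 60.
pocket: 19 × 2.533 = 48.13 → 48.
front: 51.5 × 2.533 = 130.47 → 130.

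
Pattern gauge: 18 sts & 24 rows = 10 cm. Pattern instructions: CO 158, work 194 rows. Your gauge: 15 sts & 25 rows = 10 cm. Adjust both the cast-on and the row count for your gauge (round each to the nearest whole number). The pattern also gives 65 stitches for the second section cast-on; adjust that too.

Cast on 132 stitches; work 202 rows; second section cast-on 54 stitches.

Stitches: 158 × 15/18 = 131.67 → 132.
Rows: 194 × 25/24 = 202.08 → 202.
second section cast-on: 65 × 15/18 = 54.17 → 54.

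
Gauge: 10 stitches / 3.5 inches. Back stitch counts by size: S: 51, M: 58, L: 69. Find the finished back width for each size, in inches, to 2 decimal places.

S 17.85 inches; M 20.30 inches; L 24.15 inches.

10/3.5 = 2.857 sts per in.
S: 51 / 2.857 = 17.850 → 17.85 in.
M: 58 / 2.857 = 20.300 → 20.30 in.
L: 69 / 2.857 = 24.150 → 24.15 in.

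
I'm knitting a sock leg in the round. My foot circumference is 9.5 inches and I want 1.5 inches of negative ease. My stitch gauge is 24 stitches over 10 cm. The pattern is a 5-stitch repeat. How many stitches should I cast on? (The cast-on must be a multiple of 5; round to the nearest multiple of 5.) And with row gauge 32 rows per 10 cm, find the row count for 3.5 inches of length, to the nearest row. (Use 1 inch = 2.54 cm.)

Cast on 50 stitches; work 28 rows.

Finished = 9.5 − 1.5 = 8 inches.
8 inches × 2.54 = 20.32 cm.
24/10 = 2.4 sts per cm; 20.32 × 2.4 = 48.77 sts.
Nearest multiple of 5 → 50.
3.5 inches = 8.89 cm; × 3.2 = 28.45 → 28 rows.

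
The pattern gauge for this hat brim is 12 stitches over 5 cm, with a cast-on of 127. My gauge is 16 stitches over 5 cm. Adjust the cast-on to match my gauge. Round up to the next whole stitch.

CO 170 sts.

Scale factor = 16 / 12 = 1.333.
127 × 16 / 12 = 169.33 sts.
→ 170 sts.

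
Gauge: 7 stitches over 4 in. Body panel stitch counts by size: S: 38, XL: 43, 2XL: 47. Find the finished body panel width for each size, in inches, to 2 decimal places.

S 21.71 inches; XL 24.57 inches; 2XL 26.86 inches.

7/4 = 1.75 sts per in.
S: 38 / 1.75 = 21.714 → 21.71 in.
XL: 43 / 1.75 = 24.571 → 24.57 in.
2XL: 47 / 1.75 = 26.857 → 26.86 in.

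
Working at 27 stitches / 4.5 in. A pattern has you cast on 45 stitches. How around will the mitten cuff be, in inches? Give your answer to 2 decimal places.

27 stitches / 4.5 inch = 6 stitches per inch.
45 / 6 = 7.500 inches.

7.50 inches.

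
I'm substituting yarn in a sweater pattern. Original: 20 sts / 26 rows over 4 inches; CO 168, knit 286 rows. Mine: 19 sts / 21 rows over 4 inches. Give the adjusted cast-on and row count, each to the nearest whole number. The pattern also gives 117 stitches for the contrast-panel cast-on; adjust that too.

Cast on 160 stitches; work 231 rows; contrast-panel cast-on 111 stitches.

Stitches: 168 × 19/20 = 159.60 → 160.
Rows: 286 × 21/26 = 231.00 → 231.
contrast-panel cast-on: 117 × 19/20 = 111.15 → 111.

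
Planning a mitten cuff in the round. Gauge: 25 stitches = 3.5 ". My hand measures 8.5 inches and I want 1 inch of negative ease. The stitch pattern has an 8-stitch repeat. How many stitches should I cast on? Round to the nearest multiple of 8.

CO 56 sts.

Finished = 8.5 − 1 = 7.5 inches.
25 / 3.5 = 7.143 sts/in.
7.5 × 7.143 = 53.57 sts.
Nearest multiple of 8: 56.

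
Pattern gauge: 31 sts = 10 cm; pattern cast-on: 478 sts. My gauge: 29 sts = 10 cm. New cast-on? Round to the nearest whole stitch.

447 stitches.

Scale factor = 29 / 31 = 0.935.
478 × 29 / 31 = 447.16 sts.
→ 447 sts.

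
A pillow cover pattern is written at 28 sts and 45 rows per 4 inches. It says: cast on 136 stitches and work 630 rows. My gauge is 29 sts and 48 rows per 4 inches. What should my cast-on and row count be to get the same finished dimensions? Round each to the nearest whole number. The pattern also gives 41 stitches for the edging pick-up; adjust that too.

Stitches: 136 × 29/28 = 140.86 → 141.
Rows: 630 × 48/45 = 672.00 → 672.
edging pick-up: 41 × 29/28 = 42.46 → 42.

Cast on 141 stitches; work 672 rows; edging pick-up 42 stitches.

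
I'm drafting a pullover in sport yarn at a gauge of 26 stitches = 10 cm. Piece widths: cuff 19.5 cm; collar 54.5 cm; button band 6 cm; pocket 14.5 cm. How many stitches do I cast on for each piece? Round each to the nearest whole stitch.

cuff 51; collar 142; button band 16; pocket 38.

Rate = 26/10 = 2.6 sts per cm.
cuff: 19.5 × 2.6 = 50.70 → 51.
collar: 54.5 × 2.6 = 141.70 → 142.
button band: 6 × 2.6 = 15.60 → 16.
pocket: 14.5 × 2.6 = 37.70 → 38.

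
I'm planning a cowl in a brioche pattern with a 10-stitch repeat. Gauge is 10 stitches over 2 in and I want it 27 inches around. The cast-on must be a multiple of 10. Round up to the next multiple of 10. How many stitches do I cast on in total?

10 / 2 = 5 sts per inch.
27 × 5 = 135.00 sts.
Next multiple of 10: 140.

CO 140 sts.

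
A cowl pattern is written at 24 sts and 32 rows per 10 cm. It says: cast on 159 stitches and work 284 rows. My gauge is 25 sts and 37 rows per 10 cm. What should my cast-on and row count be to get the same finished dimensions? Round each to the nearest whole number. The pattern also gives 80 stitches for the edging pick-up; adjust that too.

Cast on 166 stitches; work 328 rows; edging pick-up 83 stitches.

Stitches: 159 × 25/24 = 165.62 → 166.
Rows: 284 × 37/32 = 328.38 → 328.
edging pick-up: 80 × 25/24 = 83.33 → 83.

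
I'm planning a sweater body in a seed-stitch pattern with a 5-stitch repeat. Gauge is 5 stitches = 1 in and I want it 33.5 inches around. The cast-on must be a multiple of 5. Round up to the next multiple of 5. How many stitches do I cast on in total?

5 / 1 = 5 sts per inch.
33.5 × 5 = 167.50 sts.
Next multiple of 5: 170.

CO 170 sts.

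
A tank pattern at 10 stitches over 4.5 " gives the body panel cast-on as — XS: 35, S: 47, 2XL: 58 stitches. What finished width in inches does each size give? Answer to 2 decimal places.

XS 15.75 inches; S 21.15 inches; 2XL 26.10 inches.

10/4.5 = 2.222 sts per in.
XS: 35 / 2.222 = 15.750 → 15.75 in.
S: 47 / 2.222 = 21.150 → 21.15 in.
2XL: 58 / 2.222 = 26.100 → 26.10 in.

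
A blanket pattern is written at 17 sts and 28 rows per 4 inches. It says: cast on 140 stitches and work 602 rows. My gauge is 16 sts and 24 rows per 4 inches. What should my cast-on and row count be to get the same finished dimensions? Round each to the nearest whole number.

Cast on 132 stitches; work 516 rows.

Stitches: 140 × 16/17 = 131.76 → 132.
Rows: 602 × 24/28 = 516.00 → 516.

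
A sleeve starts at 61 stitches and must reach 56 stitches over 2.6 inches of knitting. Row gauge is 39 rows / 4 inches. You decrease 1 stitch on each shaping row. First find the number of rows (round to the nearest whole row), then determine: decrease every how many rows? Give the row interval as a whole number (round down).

Decrease every 5th row.

Rows = 2.6 × 9.75 = 25.4 → 25 rows.
Stitches to remove: 5 → 5 shaping rows (at 1 st each).
25 / 5 = 5.00 → every 5 rows.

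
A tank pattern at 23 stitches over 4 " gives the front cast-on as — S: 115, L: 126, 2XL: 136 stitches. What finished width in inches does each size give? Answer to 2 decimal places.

23/4 = 5.75 sts per in.
S: 115 / 5.75 = 20.000 → 20.00 in.
L: 126 / 5.75 = 21.913 → 21.91 in.
2XL: 136 / 5.75 = 23.652 → 23.65 in.

S 20.00 inches; L 21.91 inches; 2XL 23.65 inches.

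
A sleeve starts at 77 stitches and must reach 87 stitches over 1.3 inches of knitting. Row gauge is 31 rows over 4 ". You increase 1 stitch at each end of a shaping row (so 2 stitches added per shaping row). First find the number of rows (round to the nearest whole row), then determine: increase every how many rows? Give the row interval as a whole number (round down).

Increase every 2nd row.

Rows = 1.3 × 7.75 = 10.1 → 10 rows.
Stitches to add: 10 → 5 shaping rows (at 2 st each).
10 / 5 = 2.00 → every 2 rows.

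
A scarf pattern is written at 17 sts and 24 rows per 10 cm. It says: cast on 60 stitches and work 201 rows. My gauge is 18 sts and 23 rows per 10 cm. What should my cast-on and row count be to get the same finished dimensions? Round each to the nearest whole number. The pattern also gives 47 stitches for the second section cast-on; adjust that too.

Cast on 64 stitches; work 193 rows; second section cast-on 50 stitches.

Stitches: 60 × 18/17 = 63.53 → 64.
Rows: 201 × 23/24 = 192.62 → 193.
second section cast-on: 47 × 18/17 = 49.76 → 50.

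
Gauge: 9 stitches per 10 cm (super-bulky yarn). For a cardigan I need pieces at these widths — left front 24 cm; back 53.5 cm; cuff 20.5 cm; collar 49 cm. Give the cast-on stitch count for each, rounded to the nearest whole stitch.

Rate = 9/10 = 0.9 sts per cm.
left front: 24 × 0.9 = 21.60 → 22.
back: 53.5 × 0.9 = 48.15 → 48.
cuff: 20.5 × 0.9 = 18.45 → 18.
collar: 49 × 0.9 = 44.10 → 44.

left front 22; back 48; cuff 18; collar 44.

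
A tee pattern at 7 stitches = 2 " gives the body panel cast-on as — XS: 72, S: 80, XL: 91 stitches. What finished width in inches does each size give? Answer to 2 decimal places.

7/2 = 3.5 sts per in.
XS: 72 / 3.5 = 20.571 → 20.57 in.
S: 80 / 3.5 = 22.857 → 22.86 in.
XL: 91 / 3.5 = 26.000 → 26.00 in.

XS 20.57 inches; S 22.86 inches; XL 26.00 inches.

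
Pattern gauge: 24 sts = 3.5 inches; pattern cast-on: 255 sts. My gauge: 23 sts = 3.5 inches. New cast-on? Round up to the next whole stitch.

Scale factor = 23 / 24 = 0.958.
255 × 23 / 24 = 244.38 sts.
→ 245 sts.

Cast on 245 stitches.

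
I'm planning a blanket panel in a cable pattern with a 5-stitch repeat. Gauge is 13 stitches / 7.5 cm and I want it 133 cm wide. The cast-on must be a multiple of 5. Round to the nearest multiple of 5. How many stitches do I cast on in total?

13 / 7.5 = 1.733 sts per cm.
133 × 1.733 = 230.53 sts.
Nearest multiple of 5: 230.

Cast on 230 stitches.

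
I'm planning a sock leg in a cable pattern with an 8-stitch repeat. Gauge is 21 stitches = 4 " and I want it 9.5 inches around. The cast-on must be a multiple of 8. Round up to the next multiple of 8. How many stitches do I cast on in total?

CO 56 sts.

21 / 4 = 5.25 sts per inch.
9.5 × 5.25 = 49.88 sts.
Next multiple of 8: 56.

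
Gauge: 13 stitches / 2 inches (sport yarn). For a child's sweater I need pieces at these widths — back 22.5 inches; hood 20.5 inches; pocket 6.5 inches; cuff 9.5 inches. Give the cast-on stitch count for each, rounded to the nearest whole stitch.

back 146; hood 133; pocket 42; cuff 62.

Rate = 13/2 = 6.5 sts per in.
back: 22.5 × 6.5 = 146.25 → 146.
hood: 20.5 × 6.5 = 133.25 → 133.
pocket: 6.5 × 6.5 = 42.25 → 42.
cuff: 9.5 × 6.5 = 61.75 → 62.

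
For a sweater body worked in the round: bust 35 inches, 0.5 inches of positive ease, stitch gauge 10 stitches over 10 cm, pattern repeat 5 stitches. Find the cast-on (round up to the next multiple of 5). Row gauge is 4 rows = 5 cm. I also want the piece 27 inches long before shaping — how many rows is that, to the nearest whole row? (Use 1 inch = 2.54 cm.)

Finished = 35 + 0.5 = 35.5 inches.
35.5 inches × 2.54 = 90.17 cm.
10/10 = 1 sts per cm; 90.17 × 1 = 90.17 sts.
Next multiple of 5 → 95.
27 inches = 68.58 cm; × 0.8 = 54.86 → 55 rows.

Cast on 95 stitches; work 55 rows.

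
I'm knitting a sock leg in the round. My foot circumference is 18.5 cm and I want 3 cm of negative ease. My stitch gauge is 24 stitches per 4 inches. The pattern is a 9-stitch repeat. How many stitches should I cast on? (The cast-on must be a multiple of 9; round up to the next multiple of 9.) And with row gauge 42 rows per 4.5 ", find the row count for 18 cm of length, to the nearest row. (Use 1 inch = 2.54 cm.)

Finished = 18.5 − 3 = 15.5 cm.
15.5 cm × 1/2.54 = 6.10 inches.
24/4 = 6 sts per in; 6.10 × 6 = 36.61 sts.
Next multiple of 9 → 45.
18 cm = 7.09 inches; × 9.333 = 66.14 → 66 rows.

Cast on 45 stitches; work 66 rows.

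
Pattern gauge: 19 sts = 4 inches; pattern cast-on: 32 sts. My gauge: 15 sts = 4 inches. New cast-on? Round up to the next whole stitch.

CO 26 sts.

Scale factor = 15 / 19 = 0.789.
32 × 15 / 19 = 25.26 sts.
→ 26 sts.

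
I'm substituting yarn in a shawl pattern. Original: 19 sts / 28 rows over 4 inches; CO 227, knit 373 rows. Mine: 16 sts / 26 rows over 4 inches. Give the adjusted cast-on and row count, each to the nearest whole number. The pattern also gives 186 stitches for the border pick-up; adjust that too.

Stitches: 227 × 16/19 = 191.16 → 191.
Rows: 373 × 26/28 = 346.36 → 346.
border pick-up: 186 × 16/19 = 156.63 → 157.

Cast on 191 stitches; work 346 rows; border pick-up 157 stitches.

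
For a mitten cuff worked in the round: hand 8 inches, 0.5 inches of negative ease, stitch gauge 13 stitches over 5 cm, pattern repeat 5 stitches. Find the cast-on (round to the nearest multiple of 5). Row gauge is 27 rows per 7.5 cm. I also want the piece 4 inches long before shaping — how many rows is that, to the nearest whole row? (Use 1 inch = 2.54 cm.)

Finished = 8 − 0.5 = 7.5 inches.
7.5 inches × 2.54 = 19.05 cm.
13/5 = 2.6 sts per cm; 19.05 × 2.6 = 49.53 sts.
Nearest multiple of 5 → 50.
4 inches = 10.16 cm; × 3.6 = 36.58 → 37 rows.

Cast on 50 stitches; work 37 rows.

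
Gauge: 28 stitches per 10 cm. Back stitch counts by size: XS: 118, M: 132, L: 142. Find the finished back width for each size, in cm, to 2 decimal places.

XS 42.14 cm; M 47.14 cm; L 50.71 cm.

28/10 = 2.8 sts per cm.
XS: 118 / 2.8 = 42.143 → 42.14 cm.
M: 132 / 2.8 = 47.143 → 47.14 cm.
L: 142 / 2.8 = 50.714 → 50.71 cm.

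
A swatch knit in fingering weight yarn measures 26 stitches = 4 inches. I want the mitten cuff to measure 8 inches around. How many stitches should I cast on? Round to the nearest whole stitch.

26 stitches / 4 in = 6.5 stitches per inch.
8 × 6.5 = 52.00 stitches.

CO 52 sts.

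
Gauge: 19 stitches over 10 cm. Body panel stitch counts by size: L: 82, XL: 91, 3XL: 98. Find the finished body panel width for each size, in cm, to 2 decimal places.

19/10 = 1.9 sts per cm.
L: 82 / 1.9 = 43.158 → 43.16 cm.
XL: 91 / 1.9 = 47.895 → 47.89 cm.
3XL: 98 / 1.9 = 51.579 → 51.58 cm.

L 43.16 cm; XL 47.89 cm; 3XL 51.58 cm.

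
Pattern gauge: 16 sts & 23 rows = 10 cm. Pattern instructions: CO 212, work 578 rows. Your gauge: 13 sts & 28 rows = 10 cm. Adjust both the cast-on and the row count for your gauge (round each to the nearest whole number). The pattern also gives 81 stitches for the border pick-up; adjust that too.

Cast on 172 stitches; work 704 rows; border pick-up 66 stitches.

Stitches: 212 × 13/16 = 172.25 → 172.
Rows: 578 × 28/23 = 703.65 → 704.
border pick-up: 81 × 13/16 = 65.81 → 66.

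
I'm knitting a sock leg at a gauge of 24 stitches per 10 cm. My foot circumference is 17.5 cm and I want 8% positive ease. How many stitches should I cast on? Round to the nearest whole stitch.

45 stitches.

Finished = 17.5 × 1.08 = 18.90 cm.
24 / 10 = 2.4 sts per cm.
18.90 × 2.4 = 45.36 sts.
→ 45 sts.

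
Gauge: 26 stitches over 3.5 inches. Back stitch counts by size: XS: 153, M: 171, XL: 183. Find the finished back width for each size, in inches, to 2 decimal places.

26/3.5 = 7.429 sts per in.
XS: 153 / 7.429 = 20.596 → 20.60 in.
M: 171 / 7.429 = 23.019 → 23.02 in.
XL: 183 / 7.429 = 24.635 → 24.63 in.

XS 20.60 inches; M 23.02 inches; XL 24.63 inches.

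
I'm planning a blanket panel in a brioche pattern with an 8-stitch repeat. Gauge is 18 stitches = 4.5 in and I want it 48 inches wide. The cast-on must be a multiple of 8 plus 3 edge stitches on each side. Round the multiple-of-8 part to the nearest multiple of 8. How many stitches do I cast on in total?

18 / 4.5 = 4 sts per inch.
48 × 4 = 192.00 sts.
Less 6 edge sts → 186.00 for the repeat.
Nearest multiple of 8: 184.
Add back 6 edge sts → 190.

CO 190 sts.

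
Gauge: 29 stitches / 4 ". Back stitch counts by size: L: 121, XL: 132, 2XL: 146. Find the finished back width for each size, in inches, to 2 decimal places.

L 16.69 inches; XL 18.21 inches; 2XL 20.14 inches.

29/4 = 7.25 sts per in.
L: 121 / 7.25 = 16.690 → 16.69 in.
XL: 132 / 7.25 = 18.207 → 18.21 in.
2XL: 146 / 7.25 = 20.138 → 20.14 in.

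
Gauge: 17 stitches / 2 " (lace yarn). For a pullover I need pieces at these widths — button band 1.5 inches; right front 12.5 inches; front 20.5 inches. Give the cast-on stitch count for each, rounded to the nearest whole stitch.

button band 13; right front 106; front 174.

Rate = 17/2 = 8.5 sts per in.
button band: 1.5 × 8.5 = 12.75 → 13.
right front: 12.5 × 8.5 = 106.25 → 106.
front: 20.5 × 8.5 = 174.25 → 174.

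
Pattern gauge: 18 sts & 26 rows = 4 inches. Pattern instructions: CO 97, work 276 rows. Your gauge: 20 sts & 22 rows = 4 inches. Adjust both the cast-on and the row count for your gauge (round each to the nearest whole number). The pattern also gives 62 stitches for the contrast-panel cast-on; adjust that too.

Stitches: 97 × 20/18 = 107.78 → 108.
Rows: 276 × 22/26 = 233.54 → 234.
contrast-panel cast-on: 62 × 20/18 = 68.89 → 69.

Cast on 108 stitches; work 234 rows; contrast-panel cast-on 69 stitches.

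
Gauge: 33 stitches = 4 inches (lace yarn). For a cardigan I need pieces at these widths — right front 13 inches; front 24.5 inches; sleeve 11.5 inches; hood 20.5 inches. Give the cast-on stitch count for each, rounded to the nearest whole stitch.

Rate = 33/4 = 8.25 sts per in.
right front: 13 × 8.25 = 107.25 → 107.
front: 24.5 × 8.25 = 202.12 → 202.
sleeve: 11.5 × 8.25 = 94.88 → 95.
hood: 20.5 × 8.25 = 169.12 → 169.

right front 107; front 202; sleeve 95; hood 169.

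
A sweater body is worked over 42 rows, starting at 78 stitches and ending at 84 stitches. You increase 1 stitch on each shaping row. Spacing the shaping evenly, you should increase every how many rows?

Increase every 7th row.

Stitches to add: |84 − 78| = 6.
Shaping rows needed: 6 / 1 = 6.
42 rows / 6 = every 7 rows.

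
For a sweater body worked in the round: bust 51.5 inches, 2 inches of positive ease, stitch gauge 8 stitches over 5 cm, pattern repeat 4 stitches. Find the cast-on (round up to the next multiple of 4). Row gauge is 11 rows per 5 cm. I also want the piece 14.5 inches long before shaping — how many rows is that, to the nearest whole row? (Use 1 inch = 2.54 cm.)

Cast on 220 stitches; work 81 rows.

Finished = 51.5 + 2 = 53.5 inches.
53.5 inches × 2.54 = 135.89 cm.
8/5 = 1.6 sts per cm; 135.89 × 1.6 = 217.42 sts.
Next multiple of 4 → 220.
14.5 inches = 36.83 cm; × 2.2 = 81.03 → 81 rows.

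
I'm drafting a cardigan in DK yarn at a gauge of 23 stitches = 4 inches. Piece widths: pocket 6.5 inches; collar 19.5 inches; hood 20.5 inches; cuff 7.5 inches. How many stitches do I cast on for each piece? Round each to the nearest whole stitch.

pocket 37; collar 112; hood 118; cuff 43.

Rate = 23/4 = 5.75 sts per in.
pocket: 6.5 × 5.75 = 37.38 → 37.
collar: 19.5 × 5.75 = 112.12 → 112.
hood: 20.5 × 5.75 = 117.88 → 118.
cuff: 7.5 × 5.75 = 43.12 → 43.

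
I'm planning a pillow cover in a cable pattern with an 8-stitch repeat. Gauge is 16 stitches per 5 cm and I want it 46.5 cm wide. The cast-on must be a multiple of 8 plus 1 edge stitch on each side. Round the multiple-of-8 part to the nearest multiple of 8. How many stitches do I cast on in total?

16 / 5 = 3.2 sts per cm.
46.5 × 3.2 = 148.80 sts.
Less 2 edge sts → 146.80 for the repeat.
Nearest multiple of 8: 144.
Add back 2 edge sts → 146.

146 stitches.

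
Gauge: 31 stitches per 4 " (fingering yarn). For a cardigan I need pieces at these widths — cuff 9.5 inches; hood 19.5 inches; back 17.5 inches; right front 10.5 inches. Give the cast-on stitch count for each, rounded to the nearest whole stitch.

Rate = 31/4 = 7.75 sts per in.
cuff: 9.5 × 7.75 = 73.62 → 74.
hood: 19.5 × 7.75 = 151.12 → 151.
back: 17.5 × 7.75 = 135.62 → 136.
right front: 10.5 × 7.75 = 81.38 → 81.

cuff 74; hood 151; back 136; right front 81.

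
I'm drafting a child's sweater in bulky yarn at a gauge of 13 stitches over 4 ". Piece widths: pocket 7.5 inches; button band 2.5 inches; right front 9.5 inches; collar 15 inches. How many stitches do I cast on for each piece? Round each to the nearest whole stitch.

Rate = 13/4 = 3.25 sts per in.
pocket: 7.5 × 3.25 = 24.38 → 24.
button band: 2.5 × 3.25 = 8.12 → 8.
right front: 9.5 × 3.25 = 30.88 → 31.
collar: 15 × 3.25 = 48.75 → 49.

pocket 24; button band 8; right front 31; collar 49.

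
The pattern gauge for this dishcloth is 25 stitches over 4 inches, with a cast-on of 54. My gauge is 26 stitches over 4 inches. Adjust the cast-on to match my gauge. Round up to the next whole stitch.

Scale factor = 26 / 25 = 1.040.
54 × 26 / 25 = 56.16 sts.
→ 57 sts.

Cast on 57 stitches.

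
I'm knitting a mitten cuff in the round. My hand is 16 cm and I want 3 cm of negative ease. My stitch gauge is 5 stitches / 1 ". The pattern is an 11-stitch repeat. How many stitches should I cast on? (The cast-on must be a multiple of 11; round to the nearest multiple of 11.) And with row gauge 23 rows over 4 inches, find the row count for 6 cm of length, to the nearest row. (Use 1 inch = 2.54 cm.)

Cast on 22 stitches; work 14 rows.

Finished = 16 − 3 = 13 cm.
13 cm × 1/2.54 = 5.12 inches.
5/1 = 5 sts per in; 5.12 × 5 = 25.59 sts.
Nearest multiple of 11 → 22.
6 cm = 2.36 inches; × 5.75 = 13.58 → 14 rows.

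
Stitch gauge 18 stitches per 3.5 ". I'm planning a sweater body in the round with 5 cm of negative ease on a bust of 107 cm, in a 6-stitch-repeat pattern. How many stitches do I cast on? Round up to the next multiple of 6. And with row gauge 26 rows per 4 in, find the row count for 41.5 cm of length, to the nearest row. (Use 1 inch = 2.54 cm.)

Finished = 107 − 5 = 102 cm.
102 cm × 1/2.54 = 40.16 inches.
18/3.5 = 5.143 sts per in; 40.16 × 5.143 = 206.52 sts.
Next multiple of 6 → 210.
41.5 cm = 16.34 inches; × 6.5 = 106.20 → 106 rows.

Cast on 210 stitches; work 106 rows.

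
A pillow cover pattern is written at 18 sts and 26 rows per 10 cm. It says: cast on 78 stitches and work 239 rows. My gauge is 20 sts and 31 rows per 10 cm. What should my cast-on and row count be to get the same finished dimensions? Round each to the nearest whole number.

Cast on 87 stitches; work 285 rows.

Stitches: 78 × 20/18 = 86.67 → 87.
Rows: 239 × 31/26 = 284.96 → 285.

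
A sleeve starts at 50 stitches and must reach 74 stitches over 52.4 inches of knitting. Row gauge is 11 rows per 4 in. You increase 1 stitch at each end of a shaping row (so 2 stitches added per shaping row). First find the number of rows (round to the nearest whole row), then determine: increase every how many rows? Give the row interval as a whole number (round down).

Increase every 12th row.

Rows = 52.4 × 2.75 = 144.1 → 144 rows.
Stitches to add: 24 → 12 shaping rows (at 2 st each).
144 / 12 = 12.00 → every 12 rows.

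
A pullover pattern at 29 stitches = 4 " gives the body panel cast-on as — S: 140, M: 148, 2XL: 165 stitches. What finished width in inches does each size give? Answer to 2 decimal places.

29/4 = 7.25 sts per in.
S: 140 / 7.25 = 19.310 → 19.31 in.
M: 148 / 7.25 = 20.414 → 20.41 in.
2XL: 165 / 7.25 = 22.759 → 22.76 in.

S 19.31 inches; M 20.41 inches; 2XL 22.76 inches.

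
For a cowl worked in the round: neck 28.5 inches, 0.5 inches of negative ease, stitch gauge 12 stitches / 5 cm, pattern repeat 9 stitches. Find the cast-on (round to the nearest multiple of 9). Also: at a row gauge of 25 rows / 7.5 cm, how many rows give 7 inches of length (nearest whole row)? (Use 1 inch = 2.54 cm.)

Finished = 28.5 − 0.5 = 28 inches.
28 inches × 2.54 = 71.12 cm.
12/5 = 2.4 sts per cm; 71.12 × 2.4 = 170.69 sts.
Nearest multiple of 9 → 171.
7 inches = 17.78 cm; × 3.333 = 59.27 → 59 rows.

Cast on 171 stitches; work 59 rows.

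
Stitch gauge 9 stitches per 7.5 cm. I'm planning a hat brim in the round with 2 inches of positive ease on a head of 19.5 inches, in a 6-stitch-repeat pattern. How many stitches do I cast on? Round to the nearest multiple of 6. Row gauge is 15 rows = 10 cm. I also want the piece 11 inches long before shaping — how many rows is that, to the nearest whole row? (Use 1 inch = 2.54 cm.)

Finished = 19.5 + 2 = 21.5 inches.
21.5 inches × 2.54 = 54.61 cm.
9/7.5 = 1.2 sts per cm; 54.61 × 1.2 = 65.53 sts.
Nearest multiple of 6 → 66.
11 inches = 27.94 cm; × 1.5 = 41.91 → 42 rows.

Cast on 66 stitches; work 42 rows.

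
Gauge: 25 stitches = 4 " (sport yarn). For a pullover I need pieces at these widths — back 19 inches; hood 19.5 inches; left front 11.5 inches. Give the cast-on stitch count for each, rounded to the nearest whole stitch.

back 119; hood 122; left front 72.

Rate = 25/4 = 6.25 sts per in.
back: 19 × 6.25 = 118.75 → 119.
hood: 19.5 × 6.25 = 121.88 → 122.
left front: 11.5 × 6.25 = 71.88 → 72.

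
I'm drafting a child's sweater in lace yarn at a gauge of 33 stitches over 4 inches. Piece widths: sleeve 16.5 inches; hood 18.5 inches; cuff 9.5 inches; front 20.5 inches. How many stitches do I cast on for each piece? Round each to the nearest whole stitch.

sleeve 136; hood 153; cuff 78; front 169.

Rate = 33/4 = 8.25 sts per in.
sleeve: 16.5 × 8.25 = 136.12 → 136.
hood: 18.5 × 8.25 = 152.62 → 153.
cuff: 9.5 × 8.25 = 78.38 → 78.
front: 20.5 × 8.25 = 169.12 → 169.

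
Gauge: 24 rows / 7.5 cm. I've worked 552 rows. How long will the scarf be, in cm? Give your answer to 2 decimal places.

172.50 cm.

24 rows / 7.5 cm = 3.2 rows per cm.
552 / 3.2 = 172.500 cm.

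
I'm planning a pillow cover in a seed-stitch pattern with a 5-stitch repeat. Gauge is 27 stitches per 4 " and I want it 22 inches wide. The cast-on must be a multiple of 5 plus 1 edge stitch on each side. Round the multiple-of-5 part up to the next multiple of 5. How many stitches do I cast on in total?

152 stitches.

27 / 4 = 6.75 sts per inch.
22 × 6.75 = 148.50 sts.
Less 2 edge sts → 146.50 for the repeat.
Next multiple of 5: 150.
Add back 2 edge sts → 152.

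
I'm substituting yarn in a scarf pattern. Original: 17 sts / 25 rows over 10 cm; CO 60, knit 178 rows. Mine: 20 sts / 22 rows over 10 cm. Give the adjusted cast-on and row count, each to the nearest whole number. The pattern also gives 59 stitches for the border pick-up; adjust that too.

Stitches: 60 × 20/17 = 70.59 → 71.
Rows: 178 × 22/25 = 156.64 → 157.
border pick-up: 59 × 20/17 = 69.41 → 69.

Cast on 71 stitches; work 157 rows; border pick-up 69 stitches.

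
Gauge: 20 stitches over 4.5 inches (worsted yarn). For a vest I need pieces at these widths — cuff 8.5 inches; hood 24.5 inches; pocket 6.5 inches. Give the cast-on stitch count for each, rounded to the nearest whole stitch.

cuff 38; hood 109; pocket 29.

Rate = 20/4.5 = 4.444 sts per in.
cuff: 8.5 × 4.444 = 37.78 → 38.
hood: 24.5 × 4.444 = 108.89 → 109.
pocket: 6.5 × 4.444 = 28.89 → 29.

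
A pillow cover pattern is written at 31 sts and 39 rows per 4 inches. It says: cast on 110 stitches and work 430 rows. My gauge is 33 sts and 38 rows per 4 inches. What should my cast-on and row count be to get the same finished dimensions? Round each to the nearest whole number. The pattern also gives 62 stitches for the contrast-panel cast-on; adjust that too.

Stitches: 110 × 33/31 = 117.10 → 117.
Rows: 430 × 38/39 = 418.97 → 419.
contrast-panel cast-on: 62 × 33/31 = 66.00 → 66.

Cast on 117 stitches; work 419 rows; contrast-panel cast-on 66 stitches.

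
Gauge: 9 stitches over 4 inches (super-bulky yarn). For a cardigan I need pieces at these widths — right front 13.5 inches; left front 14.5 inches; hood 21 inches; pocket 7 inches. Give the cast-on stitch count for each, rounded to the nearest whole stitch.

right front 30; left front 33; hood 47; pocket 16.

Rate = 9/4 = 2.25 sts per in.
right front: 13.5 × 2.25 = 30.38 → 30.
left front: 14.5 × 2.25 = 32.62 → 33.
hood: 21 × 2.25 = 47.25 → 47.
pocket: 7 × 2.25 = 15.75 → 16.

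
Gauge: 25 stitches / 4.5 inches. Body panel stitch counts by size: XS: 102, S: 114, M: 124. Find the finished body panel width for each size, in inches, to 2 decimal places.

XS 18.36 inches; S 20.52 inches; M 22.32 inches.

25/4.5 = 5.556 sts per in.
XS: 102 / 5.556 = 18.360 → 18.36 in.
S: 114 / 5.556 = 20.520 → 20.52 in.
M: 124 / 5.556 = 22.320 → 22.32 in.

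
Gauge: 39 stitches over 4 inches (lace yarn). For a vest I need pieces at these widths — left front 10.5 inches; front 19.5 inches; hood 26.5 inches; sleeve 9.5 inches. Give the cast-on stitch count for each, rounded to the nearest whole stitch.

Rate = 39/4 = 9.75 sts per in.
left front: 10.5 × 9.75 = 102.38 → 102.
front: 19.5 × 9.75 = 190.12 → 190.
hood: 26.5 × 9.75 = 258.38 → 258.
sleeve: 9.5 × 9.75 = 92.62 → 93.

left front 102; front 190; hood 258; sleeve 93.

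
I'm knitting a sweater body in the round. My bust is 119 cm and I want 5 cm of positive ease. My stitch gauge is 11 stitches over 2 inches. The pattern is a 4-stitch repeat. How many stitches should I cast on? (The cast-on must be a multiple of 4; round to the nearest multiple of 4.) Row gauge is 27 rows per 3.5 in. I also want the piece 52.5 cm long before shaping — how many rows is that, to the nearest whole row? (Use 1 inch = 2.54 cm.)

Finished = 119 + 5 = 124 cm.
124 cm × 1/2.54 = 48.82 inches.
11/2 = 5.5 sts per in; 48.82 × 5.5 = 268.50 sts.
Nearest multiple of 4 → 268.
52.5 cm = 20.67 inches; × 7.714 = 159.45 → 159 rows.

Cast on 268 stitches; work 159 rows.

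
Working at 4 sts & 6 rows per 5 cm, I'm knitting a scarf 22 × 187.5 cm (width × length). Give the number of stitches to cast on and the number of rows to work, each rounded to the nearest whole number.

Stitch gauge = 4/5 = 0.8 sts/cm; 22 × 0.8 = 17.60 → 18 sts.
Row gauge = 6/5 = 1.2 rows/cm; 187.5 × 1.2 = 225.00 → 225 rows.

Cast on 18 stitches and work 225 rows.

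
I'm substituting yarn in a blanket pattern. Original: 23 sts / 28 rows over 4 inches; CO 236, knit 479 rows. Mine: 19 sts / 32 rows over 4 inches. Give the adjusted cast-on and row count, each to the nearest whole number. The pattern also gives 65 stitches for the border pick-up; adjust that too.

Cast on 195 stitches; work 547 rows; border pick-up 54 stitches.

Stitches: 236 × 19/23 = 194.96 → 195.
Rows: 479 × 32/28 = 547.43 → 547.
border pick-up: 65 × 19/23 = 53.70 → 54.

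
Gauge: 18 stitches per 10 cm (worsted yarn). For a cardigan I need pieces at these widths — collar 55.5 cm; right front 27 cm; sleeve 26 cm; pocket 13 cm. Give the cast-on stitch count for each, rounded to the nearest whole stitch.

collar 100; right front 49; sleeve 47; pocket 23.

Rate = 18/10 = 1.8 sts per cm.
collar: 55.5 × 1.8 = 99.90 → 100.
right front: 27 × 1.8 = 48.60 → 49.
sleeve: 26 × 1.8 = 46.80 → 47.
pocket: 13 × 1.8 = 23.40 → 23.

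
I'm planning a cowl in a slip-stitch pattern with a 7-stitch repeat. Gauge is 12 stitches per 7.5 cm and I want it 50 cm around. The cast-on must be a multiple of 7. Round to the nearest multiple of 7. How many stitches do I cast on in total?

Cast on 77 stitches.

12 / 7.5 = 1.6 sts per cm.
50 × 1.6 = 80.00 sts.
Nearest multiple of 7: 77.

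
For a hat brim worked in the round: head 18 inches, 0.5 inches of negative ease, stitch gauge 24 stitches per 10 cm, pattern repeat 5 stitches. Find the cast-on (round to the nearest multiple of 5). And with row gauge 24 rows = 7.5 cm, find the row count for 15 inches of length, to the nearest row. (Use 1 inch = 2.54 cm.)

Finished = 18 − 0.5 = 17.5 inches.
17.5 inches × 2.54 = 44.45 cm.
24/10 = 2.4 sts per cm; 44.45 × 2.4 = 106.68 sts.
Nearest multiple of 5 → 105.
15 inches = 38.10 cm; × 3.2 = 121.92 → 122 rows.

Cast on 105 stitches; work 122 rows.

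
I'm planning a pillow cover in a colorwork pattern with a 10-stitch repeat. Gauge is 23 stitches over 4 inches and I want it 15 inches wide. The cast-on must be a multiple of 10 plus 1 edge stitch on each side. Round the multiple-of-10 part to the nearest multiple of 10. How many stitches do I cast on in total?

CO 82 sts.

23 / 4 = 5.75 sts per inch.
15 × 5.75 = 86.25 sts.
Less 2 edge sts → 84.25 for the repeat.
Nearest multiple of 10: 80.
Add back 2 edge sts → 82.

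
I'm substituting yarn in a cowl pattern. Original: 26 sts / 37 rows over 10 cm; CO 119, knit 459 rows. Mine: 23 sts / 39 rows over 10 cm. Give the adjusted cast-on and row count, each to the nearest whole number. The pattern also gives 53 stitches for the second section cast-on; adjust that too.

Stitches: 119 × 23/26 = 105.27 → 105.
Rows: 459 × 39/37 = 483.81 → 484.
second section cast-on: 53 × 23/26 = 46.88 → 47.

Cast on 105 stitches; work 484 rows; second section cast-on 47 stitches.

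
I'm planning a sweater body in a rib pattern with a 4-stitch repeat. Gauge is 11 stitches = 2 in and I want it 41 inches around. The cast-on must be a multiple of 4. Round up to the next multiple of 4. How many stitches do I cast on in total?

11 / 2 = 5.5 sts per inch.
41 × 5.5 = 225.50 sts.
Next multiple of 4: 228.

CO 228 sts.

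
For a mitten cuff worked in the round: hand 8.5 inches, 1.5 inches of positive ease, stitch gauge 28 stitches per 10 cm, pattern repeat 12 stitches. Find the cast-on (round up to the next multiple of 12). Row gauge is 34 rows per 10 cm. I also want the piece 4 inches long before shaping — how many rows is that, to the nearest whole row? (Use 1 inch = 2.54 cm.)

Cast on 72 stitches; work 35 rows.

Finished = 8.5 + 1.5 = 10 inches.
10 inches × 2.54 = 25.40 cm.
28/10 = 2.8 sts per cm; 25.40 × 2.8 = 71.12 sts.
Next multiple of 12 → 72.
4 inches = 10.16 cm; × 3.4 = 34.54 → 35 rows.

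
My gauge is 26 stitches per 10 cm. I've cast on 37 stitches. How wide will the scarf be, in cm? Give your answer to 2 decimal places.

26 stitches / 10 cm = 2.6 stitches per cm.
37 / 2.6 = 14.231 cm.

14.23 cm.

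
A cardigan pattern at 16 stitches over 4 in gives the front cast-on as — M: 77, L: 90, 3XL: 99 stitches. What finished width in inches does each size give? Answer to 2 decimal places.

16/4 = 4 sts per in.
M: 77 / 4 = 19.250 → 19.25 in.
L: 90 / 4 = 22.500 → 22.50 in.
3XL: 99 / 4 = 24.750 → 24.75 in.

M 19.25 inches; L 22.50 inches; 3XL 24.75 inches.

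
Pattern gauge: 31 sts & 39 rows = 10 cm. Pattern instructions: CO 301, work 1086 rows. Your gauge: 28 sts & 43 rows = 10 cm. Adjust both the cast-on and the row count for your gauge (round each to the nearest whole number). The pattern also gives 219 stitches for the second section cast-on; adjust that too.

Stitches: 301 × 28/31 = 271.87 → 272.
Rows: 1086 × 43/39 = 1197.38 → 1197.
second section cast-on: 219 × 28/31 = 197.81 → 198.

Cast on 272 stitches; work 1197 rows; second section cast-on 198 stitches.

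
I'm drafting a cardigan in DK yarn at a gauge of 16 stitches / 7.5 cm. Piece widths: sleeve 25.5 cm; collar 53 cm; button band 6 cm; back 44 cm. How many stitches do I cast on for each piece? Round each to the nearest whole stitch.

Rate = 16/7.5 = 2.133 sts per cm.
sleeve: 25.5 × 2.133 = 54.40 → 54.
collar: 53 × 2.133 = 113.07 → 113.
button band: 6 × 2.133 = 12.80 → 13.
back: 44 × 2.133 = 93.87 → 94.

sleeve 54; collar 113; button band 13; back 94.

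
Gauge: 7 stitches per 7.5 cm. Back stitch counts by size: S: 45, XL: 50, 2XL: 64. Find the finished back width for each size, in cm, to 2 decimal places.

7/7.5 = 0.933 sts per cm.
S: 45 / 0.933 = 48.214 → 48.21 cm.
XL: 50 / 0.933 = 53.571 → 53.57 cm.
2XL: 64 / 0.933 = 68.571 → 68.57 cm.

S 48.21 cm; XL 53.57 cm; 2XL 68.57 cm.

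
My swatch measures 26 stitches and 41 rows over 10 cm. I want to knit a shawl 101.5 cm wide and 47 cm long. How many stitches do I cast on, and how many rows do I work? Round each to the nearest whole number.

Stitch gauge = 26/10 = 2.6 sts/cm; 101.5 × 2.6 = 263.90 → 264 sts.
Row gauge = 41/10 = 4.1 rows/cm; 47 × 4.1 = 192.70 → 193 rows.

Cast on 264 stitches and work 193 rows.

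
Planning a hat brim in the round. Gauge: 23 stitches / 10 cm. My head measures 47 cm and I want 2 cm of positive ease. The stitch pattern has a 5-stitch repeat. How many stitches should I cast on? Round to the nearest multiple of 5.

Cast on 115 stitches.

Finished = 47 + 2 = 49 cm.
23 / 10 = 2.3 sts/cm.
49 × 2.3 = 112.70 sts.
Nearest multiple of 5: 115.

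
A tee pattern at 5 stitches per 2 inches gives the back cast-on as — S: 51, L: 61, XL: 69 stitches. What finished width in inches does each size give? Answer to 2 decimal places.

5/2 = 2.5 sts per in.
S: 51 / 2.5 = 20.400 → 20.40 in.
L: 61 / 2.5 = 24.400 → 24.40 in.
XL: 69 / 2.5 = 27.600 → 27.60 in.

S 20.40 inches; L 24.40 inches; XL 27.60 inches.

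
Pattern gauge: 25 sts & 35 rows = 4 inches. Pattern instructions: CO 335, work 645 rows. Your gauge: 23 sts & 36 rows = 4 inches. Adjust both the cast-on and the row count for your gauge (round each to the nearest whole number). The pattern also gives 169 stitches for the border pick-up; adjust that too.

Stitches: 335 × 23/25 = 308.20 → 308.
Rows: 645 × 36/35 = 663.43 → 663.
border pick-up: 169 × 23/25 = 155.48 → 155.

Cast on 308 stitches; work 663 rows; border pick-up 155 stitches.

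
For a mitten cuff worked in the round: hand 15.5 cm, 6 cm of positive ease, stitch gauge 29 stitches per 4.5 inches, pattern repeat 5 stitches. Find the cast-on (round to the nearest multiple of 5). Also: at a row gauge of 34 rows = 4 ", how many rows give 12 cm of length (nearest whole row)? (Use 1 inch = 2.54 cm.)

Cast on 55 stitches; work 40 rows.

Finished = 15.5 + 6 = 21.5 cm.
21.5 cm × 1/2.54 = 8.46 inches.
29/4.5 = 6.444 sts per in; 8.46 × 6.444 = 54.55 sts.
Nearest multiple of 5 → 55.
12 cm = 4.72 inches; × 8.5 = 40.16 → 40 rows.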